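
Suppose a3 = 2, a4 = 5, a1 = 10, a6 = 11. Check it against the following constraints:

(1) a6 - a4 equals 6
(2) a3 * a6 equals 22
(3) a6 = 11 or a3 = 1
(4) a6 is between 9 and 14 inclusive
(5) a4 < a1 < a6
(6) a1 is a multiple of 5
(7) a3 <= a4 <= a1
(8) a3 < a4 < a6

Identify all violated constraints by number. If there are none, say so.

(1) a6 - a4 = 11 - 5 = 6 — satisfied.
(2) a3 * a6 = 2 * 11 = 22 — satisfied.
(3) a6 = 11 = 11 (first disjunct) — satisfied.
(4) a6 = 11 lies in [9, 14] — satisfied.
(5) values 5 < 10 < 11 — satisfied.
(6) 10 / 5 = 2, so 5 divides 10 — satisfied.
(7) values 2 <= 5 <= 10 — satisfied.
(8) values 2 < 5 < 11 — satisfied.

The assignment satisfies every constraint.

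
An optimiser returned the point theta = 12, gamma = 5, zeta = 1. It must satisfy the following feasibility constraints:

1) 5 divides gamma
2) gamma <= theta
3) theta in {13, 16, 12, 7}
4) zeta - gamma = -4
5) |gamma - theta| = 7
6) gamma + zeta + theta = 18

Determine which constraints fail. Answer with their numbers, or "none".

All constraints are satisfied.

1) 5 / 5 = 1, so 5 divides 5  yes
2) gamma = 5, theta = 12; 5 ≤ 12  yes
3) theta = 12 is in {13, 16, 12, 7}  yes
4) zeta - gamma = 1 - 5 = -4  yes
5) |5 - 12| = 7  yes
6) gamma + zeta + theta = 5 + 1 + 12 = 18  yes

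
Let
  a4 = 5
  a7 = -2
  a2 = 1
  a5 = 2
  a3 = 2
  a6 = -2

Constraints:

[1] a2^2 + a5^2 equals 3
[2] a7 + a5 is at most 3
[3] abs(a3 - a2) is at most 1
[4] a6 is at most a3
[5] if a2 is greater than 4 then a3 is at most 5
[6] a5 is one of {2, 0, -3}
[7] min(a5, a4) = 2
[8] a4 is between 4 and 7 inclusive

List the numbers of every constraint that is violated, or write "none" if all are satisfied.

[1] a2^2 + a5^2 = 1^2 + 2^2 = 1 + 4 = 5, not 3  no
[2] a7 + a5 = -2 + 2 = 0; 0 ≤ 3  yes
[3] abs(2 - 1) = 1; 1 ≤ 1  yes
[4] a6 = -2, a3 = 2; -2 ≤ 2  yes
[5] a2 = 1, not > 4; antecedent false, conditional vacuously true  yes
[6] a5 = 2 is in {2, 0, -3}  yes
[7] min(2, 5) = 2  yes
[8] a4 = 5 lies in [4, 7]  yes

No — constraint 1 is not satisfied.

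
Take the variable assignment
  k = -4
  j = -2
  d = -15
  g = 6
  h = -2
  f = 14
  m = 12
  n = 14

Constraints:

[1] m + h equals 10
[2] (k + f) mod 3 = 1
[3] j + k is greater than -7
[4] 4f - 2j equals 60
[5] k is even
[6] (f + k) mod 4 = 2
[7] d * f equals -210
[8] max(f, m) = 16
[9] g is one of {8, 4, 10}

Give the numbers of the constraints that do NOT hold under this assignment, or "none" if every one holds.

[1] m + h = 12 + (-2) = 10 — OK.
[2] k + f = 10; 10 mod 3 = 1 — OK.
[3] j + k = -2 + (-4) = -6; -6 > -7 — OK.
[4] 4f - 2j = 4(14) - 2(-2) = 60 — OK.
[5] k = -4 is even — OK.
[6] f + k = 10; 10 mod 4 = 2 — OK.
[7] d * f = -15 * 14 = -210 — OK.
[8] max(14, 12) = 14, not 16 — violated.
[9] g = 6 is not in {8, 4, 10} — violated.

Constraints 8, 9 do not hold.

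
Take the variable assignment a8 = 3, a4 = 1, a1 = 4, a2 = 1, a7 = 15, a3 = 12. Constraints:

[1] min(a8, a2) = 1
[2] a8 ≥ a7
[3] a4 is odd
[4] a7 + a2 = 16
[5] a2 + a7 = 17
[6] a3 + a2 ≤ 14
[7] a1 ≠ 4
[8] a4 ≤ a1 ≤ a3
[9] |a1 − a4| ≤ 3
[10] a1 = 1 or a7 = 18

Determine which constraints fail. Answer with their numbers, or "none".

No — constraints 2, 5, 7, and 10 are not satisfied.

[1] min(3, 1) = 1  OK
[2] a8 = 3, a7 = 15; 3 < 15 (want ≥)  FAIL
[3] a4 = 1 is odd  OK
[4] a7 + a2 = 15 + 1 = 16  OK
[5] a2 + a7 = 1 + 15 = 16, not 17  FAIL
[6] a3 + a2 = 12 + 1 = 13; 13 ≤ 14  OK
[7] a1 = 4, but 4 is required to differ  FAIL
[8] values 1 ≤ 4 ≤ 12  OK
[9] |4 − 1| = 3; 3 ≤ 3  OK
[10] a1 = 4 ≠ 1 and a7 = 15 ≠ 18; both disjuncts false  FAIL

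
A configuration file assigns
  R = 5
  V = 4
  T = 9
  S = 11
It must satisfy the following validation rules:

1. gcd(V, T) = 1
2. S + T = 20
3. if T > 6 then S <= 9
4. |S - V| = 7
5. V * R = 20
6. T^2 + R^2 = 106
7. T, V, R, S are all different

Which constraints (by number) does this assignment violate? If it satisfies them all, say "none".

Constraint 3 is violated.

1. gcd(4, 9) = 1 — OK.
2. S + T = 11 + 9 = 20 — OK.
3. T = 9 > 6, so we need S ≤ 9; but S = 11 > 9 — violated.
4. |11 - 4| = 7 — OK.
5. V * R = 4 * 5 = 20 — OK.
6. T^2 + R^2 = 9^2 + 5^2 = 81 + 25 = 106 — OK.
7. values 9, 4, 5, 11 are pairwise distinct — OK.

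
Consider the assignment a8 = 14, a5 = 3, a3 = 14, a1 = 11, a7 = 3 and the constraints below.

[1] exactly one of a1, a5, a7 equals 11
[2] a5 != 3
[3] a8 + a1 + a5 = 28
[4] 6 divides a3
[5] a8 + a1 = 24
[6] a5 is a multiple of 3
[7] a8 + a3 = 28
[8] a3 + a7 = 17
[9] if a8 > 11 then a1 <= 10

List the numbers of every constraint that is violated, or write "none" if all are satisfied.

No — constraints 2, 4, 5, and 9 are not satisfied.

[1] a1=11, a5=3, a7=3; 1 of them equals 11 — holds.
[2] a5 = 3, but 3 is required to differ — fails.
[3] a8 + a1 + a5 = 14 + 11 + 3 = 28 — holds.
[4] 14 = 6*2 + 2, so 6 does not divide 14 — fails.
[5] a8 + a1 = 14 + 11 = 25, not 24 — fails.
[6] 3 / 3 = 1, so 3 divides 3 — holds.
[7] a8 + a3 = 14 + 14 = 28 — holds.
[8] a3 + a7 = 14 + 3 = 17 — holds.
[9] a8 = 14 > 11, so we need a1 ≤ 10; but a1 = 11 > 10 — fails.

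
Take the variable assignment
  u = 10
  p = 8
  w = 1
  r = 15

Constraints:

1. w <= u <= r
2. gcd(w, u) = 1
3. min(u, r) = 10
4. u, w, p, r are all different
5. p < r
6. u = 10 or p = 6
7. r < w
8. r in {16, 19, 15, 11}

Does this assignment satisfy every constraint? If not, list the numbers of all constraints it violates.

1. values 1 <= 10 <= 15  true
2. gcd(1, 10) = 1  true
3. min(10, 15) = 10  true
4. values 10, 1, 8, 15 are pairwise distinct  true
5. p = 8, r = 15; 8 < 15  true
6. u = 10 = 10 (first disjunct)  true
7. r = 15, w = 1; 15 ≥ 1 (want <)  false
8. r = 15 is in {16, 19, 15, 11}  true

Violated: 7.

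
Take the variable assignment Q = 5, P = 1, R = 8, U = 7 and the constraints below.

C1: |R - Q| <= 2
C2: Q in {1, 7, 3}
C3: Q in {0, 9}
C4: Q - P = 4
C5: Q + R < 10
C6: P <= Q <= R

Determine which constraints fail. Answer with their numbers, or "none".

No — constraints 1, 2, 3, 5 are not satisfied.

C1: |8 - 5| = 3; 3 > 2, exceeds bound 2  ✘
C2: Q = 5 is not in {1, 7, 3}  ✘
C3: Q = 5 is not in {0, 9}  ✘
C4: Q - P = 5 - 1 = 4  ✔
C5: Q + R = 5 + 8 = 13; 13 ≥ 10, bound 10 not met  ✘
C6: values 1 <= 5 <= 8  ✔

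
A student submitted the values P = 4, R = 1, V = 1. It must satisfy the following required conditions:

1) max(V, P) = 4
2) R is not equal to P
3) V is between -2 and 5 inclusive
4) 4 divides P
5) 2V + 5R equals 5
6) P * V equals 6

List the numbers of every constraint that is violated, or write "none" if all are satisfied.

1) max(1, 4) = 4  true
2) R = 1, P = 4; distinct  true
3) V = 1 lies in [-2, 5]  true
4) 4 / 4 = 1, so 4 divides 4  true
5) 2V + 5R = 2(1) + 5(1) = 7, not 5  false
6) P * V = 4 * 1 = 4, not 6  false

Constraints 5, 6 are violated.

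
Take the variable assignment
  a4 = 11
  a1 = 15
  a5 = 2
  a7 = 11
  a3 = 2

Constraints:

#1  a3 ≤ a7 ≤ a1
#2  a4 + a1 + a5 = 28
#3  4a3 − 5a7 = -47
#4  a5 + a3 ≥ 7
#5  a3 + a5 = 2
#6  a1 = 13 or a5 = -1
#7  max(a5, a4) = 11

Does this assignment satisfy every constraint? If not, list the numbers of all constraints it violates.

#1 values 2 ≤ 11 ≤ 15 — satisfied.
#2 a4 + a1 + a5 = 11 + 15 + 2 = 28 — satisfied.
#3 4a3 − 5a7 = 4(2) − 5(11) = -47 — satisfied.
#4 a5 + a3 = 2 + 2 = 4; 4 < 7, bound 7 not met — violated.
#5 a3 + a5 = 2 + 2 = 4, not 2 — violated.
#6 a1 = 15 ≠ 13 and a5 = 2 ≠ -1; both disjuncts false — violated.
#7 max(2, 11) = 11 — satisfied.

Constraints 4, 5, 6 are violated.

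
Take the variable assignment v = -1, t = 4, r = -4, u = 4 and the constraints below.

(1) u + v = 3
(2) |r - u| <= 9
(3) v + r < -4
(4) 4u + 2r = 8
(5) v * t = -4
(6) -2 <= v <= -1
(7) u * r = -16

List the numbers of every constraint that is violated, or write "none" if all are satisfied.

(1) u + v = 4 + (-1) = 3  holds
(2) |-4 - 4| = 8; 8 ≤ 9  holds
(3) v + r = -1 + (-4) = -5; -5 < -4  holds
(4) 4u + 2r = 4(4) + 2(-4) = 8  holds
(5) v * t = -1 * 4 = -4  holds
(6) v = -1 lies in [-2, -1]  holds
(7) u * r = 4 * (-4) = -16  holds

No violations.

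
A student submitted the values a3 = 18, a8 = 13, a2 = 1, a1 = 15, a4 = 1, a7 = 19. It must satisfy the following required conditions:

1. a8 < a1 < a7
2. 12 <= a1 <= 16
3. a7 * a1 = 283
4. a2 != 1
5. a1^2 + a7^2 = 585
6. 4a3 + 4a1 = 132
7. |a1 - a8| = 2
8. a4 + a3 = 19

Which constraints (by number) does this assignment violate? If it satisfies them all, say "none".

Violated: 3, 4, 5.

1. values 13 < 15 < 19  true
2. a1 = 15 lies in [12, 16]  true
3. a7 * a1 = 19 * 15 = 285, not 283  false
4. a2 = 1, but 1 is required to differ  false
5. a1^2 + a7^2 = 15^2 + 19^2 = 225 + 361 = 586, not 585  false
6. 4a3 + 4a1 = 4(18) + 4(15) = 132  true
7. |15 - 13| = 2  true
8. a4 + a3 = 1 + 18 = 19  true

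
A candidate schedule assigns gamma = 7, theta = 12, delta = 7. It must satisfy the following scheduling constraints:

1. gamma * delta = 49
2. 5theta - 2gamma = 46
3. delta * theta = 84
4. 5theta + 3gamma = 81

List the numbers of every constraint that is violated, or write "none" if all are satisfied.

1. gamma * delta = 7 * 7 = 49 — satisfied.
2. 5theta - 2gamma = 5(12) - 2(7) = 46 — satisfied.
3. delta * theta = 7 * 12 = 84 — satisfied.
4. 5theta + 3gamma = 5(12) + 3(7) = 81 — satisfied.

Yes — all constraints hold.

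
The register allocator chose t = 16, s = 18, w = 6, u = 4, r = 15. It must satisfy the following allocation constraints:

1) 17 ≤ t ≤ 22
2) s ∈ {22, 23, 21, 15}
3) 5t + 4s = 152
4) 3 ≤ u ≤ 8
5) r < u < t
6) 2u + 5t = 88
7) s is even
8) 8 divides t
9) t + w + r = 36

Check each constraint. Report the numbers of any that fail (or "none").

Violated: 1, 2, 5, and 9.

1) t = 16 is outside [17, 22] — does not hold.
2) s = 18 is not in {22, 23, 21, 15} — does not hold.
3) 5t + 4s = 5(16) + 4(18) = 152 — holds.
4) u = 4 lies in [3, 8] — holds.
5) values 15, 4, 16; r = 15 is not < u = 4 — does not hold.
6) 2u + 5t = 2(4) + 5(16) = 88 — holds.
7) s = 18 is even — holds.
8) 16 / 8 = 2, so 8 divides 16 — holds.
9) t + w + r = 16 + 6 + 15 = 37, not 36 — does not hold.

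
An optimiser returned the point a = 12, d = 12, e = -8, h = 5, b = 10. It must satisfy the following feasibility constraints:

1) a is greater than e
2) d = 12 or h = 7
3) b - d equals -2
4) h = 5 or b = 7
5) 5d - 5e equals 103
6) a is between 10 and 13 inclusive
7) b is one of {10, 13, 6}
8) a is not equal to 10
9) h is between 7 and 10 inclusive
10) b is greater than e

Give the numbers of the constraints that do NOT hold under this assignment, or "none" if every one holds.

Constraints 5 and 9 do not hold.

1) a = 12, e = -8; 12 > -8 — holds.
2) d = 12 = 12 (first disjunct) — holds.
3) b - d = 10 - 12 = -2 — holds.
4) h = 5 = 5 (first disjunct) — holds.
5) 5d - 5e = 5(12) - 5(-8) = 100, not 103 — does not hold.
6) a = 12 lies in [10, 13] — holds.
7) b = 10 is in {10, 13, 6} — holds.
8) a = 12, and 12 ≠ 10 — holds.
9) h = 5 is outside [7, 10] — does not hold.
10) b = 10, e = -8; 10 > -8 — holds.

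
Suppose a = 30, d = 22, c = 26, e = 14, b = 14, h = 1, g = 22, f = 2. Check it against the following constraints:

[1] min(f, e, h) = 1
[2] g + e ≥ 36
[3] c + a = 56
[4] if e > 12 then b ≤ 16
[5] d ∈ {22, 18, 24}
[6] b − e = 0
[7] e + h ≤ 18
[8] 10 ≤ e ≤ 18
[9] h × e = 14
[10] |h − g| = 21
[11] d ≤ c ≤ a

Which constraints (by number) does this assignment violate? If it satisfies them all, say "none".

[1] min(2, 14, 1) = 1 — holds.
[2] g + e = 22 + 14 = 36; 36 ≥ 36 — holds.
[3] c + a = 26 + 30 = 56 — holds.
[4] e = 14 > 12, so we need b ≤ 16; b = 14 ≤ 16 — holds.
[5] d = 22 is in {22, 18, 24} — holds.
[6] b − e = 14 − 14 = 0 — holds.
[7] e + h = 14 + 1 = 15; 15 ≤ 18 — holds.
[8] e = 14 lies in [10, 18] — holds.
[9] h × e = 1 × 14 = 14 — holds.
[10] |1 − 22| = 21 — holds.
[11] values 22 ≤ 26 ≤ 30 — holds.

The assignment satisfies every constraint.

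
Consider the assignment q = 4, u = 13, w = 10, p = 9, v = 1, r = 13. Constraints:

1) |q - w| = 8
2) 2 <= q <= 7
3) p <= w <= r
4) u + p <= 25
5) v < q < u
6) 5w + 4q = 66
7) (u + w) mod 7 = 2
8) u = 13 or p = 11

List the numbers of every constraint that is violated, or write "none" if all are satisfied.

1) |4 - 10| = 6, not 8  false
2) q = 4 lies in [2, 7]  true
3) values 9 <= 10 <= 13  true
4) u + p = 13 + 9 = 22; 22 ≤ 25  true
5) values 1 < 4 < 13  true
6) 5w + 4q = 5(10) + 4(4) = 66  true
7) u + w = 23; 23 mod 7 = 2  true
8) u = 13 = 13 (first disjunct)  true

Constraint 1 is violated.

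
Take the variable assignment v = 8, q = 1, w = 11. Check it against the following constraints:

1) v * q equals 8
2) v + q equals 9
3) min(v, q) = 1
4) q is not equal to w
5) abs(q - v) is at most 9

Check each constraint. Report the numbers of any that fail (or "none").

All constraints are satisfied.

1) v * q = 8 * 1 = 8  ✓
2) v + q = 8 + 1 = 9  ✓
3) min(8, 1) = 1  ✓
4) q = 1, w = 11; distinct  ✓
5) abs(1 - 8) = 7; 7 ≤ 9  ✓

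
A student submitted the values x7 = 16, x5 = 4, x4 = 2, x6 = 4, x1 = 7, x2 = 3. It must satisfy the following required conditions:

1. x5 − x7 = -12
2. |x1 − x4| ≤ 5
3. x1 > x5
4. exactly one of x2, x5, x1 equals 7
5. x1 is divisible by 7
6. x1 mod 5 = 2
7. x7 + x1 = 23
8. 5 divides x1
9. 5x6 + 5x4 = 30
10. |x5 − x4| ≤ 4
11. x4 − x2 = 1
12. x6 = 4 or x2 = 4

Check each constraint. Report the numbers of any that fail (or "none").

1. x5 − x7 = 4 − 16 = -12 — satisfied.
2. |7 − 2| = 5; 5 ≤ 5 — satisfied.
3. x1 = 7, x5 = 4; 7 > 4 — satisfied.
4. x2=3, x5=4, x1=7; 1 of them equals 7 — satisfied.
5. 7 / 7 = 1, so 7 divides 7 — satisfied.
6. 7 mod 5 = 2 — satisfied.
7. x7 + x1 = 16 + 7 = 23 — satisfied.
8. 7 = 5×1 + 2, so 5 does not divide 7 — violated.
9. 5x6 + 5x4 = 5(4) + 5(2) = 30 — satisfied.
10. |4 − 2| = 2; 2 ≤ 4 — satisfied.
11. x4 − x2 = 2 − 3 = -1, not 1 — violated.
12. x6 = 4 = 4 (first disjunct) — satisfied.

Constraints 8 and 11 are violated.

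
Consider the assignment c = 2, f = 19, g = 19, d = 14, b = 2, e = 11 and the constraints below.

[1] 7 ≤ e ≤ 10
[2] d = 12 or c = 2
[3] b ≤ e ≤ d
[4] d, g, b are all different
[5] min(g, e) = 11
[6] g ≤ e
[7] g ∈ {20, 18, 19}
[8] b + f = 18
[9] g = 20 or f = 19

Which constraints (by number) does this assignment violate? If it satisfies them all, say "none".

[1] e = 11 is outside [7, 10]  ✗
[2] d = 14 ≠ 12, but c = 2 = 2 (second disjunct)  ✓
[3] values 2 ≤ 11 ≤ 14  ✓
[4] values 14, 19, 2 are pairwise distinct  ✓
[5] min(19, 11) = 11  ✓
[6] g = 19, e = 11; 19 > 11 (want ≤)  ✗
[7] g = 19 is in {20, 18, 19}  ✓
[8] b + f = 2 + 19 = 21, not 18  ✗
[9] g = 19 ≠ 20, but f = 19 = 19 (second disjunct)  ✓

Constraints 1, 6, and 8 do not hold.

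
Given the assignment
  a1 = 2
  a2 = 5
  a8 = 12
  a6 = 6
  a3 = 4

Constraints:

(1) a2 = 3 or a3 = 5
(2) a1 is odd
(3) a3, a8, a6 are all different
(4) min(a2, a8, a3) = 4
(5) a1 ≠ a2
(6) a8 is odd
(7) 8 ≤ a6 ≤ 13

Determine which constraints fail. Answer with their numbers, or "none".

No — constraints 1, 2, 6, 7 are not satisfied.

(1) a2 = 5 ≠ 3 and a3 = 4 ≠ 5; both disjuncts false — fails.
(2) a1 = 2 is even — fails.
(3) values 4, 12, 6 are pairwise distinct — holds.
(4) min(5, 12, 4) = 4 — holds.
(5) a1 = 2, a2 = 5; distinct — holds.
(6) a8 = 12 is even — fails.
(7) a6 = 6 is outside [8, 13] — fails.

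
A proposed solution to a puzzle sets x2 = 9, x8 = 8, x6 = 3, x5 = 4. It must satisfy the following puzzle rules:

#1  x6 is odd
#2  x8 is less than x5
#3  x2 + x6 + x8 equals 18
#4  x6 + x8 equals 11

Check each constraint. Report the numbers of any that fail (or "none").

The assignment fails constraints 2, 3.

#1 x6 = 3 is odd  true
#2 x8 = 8, x5 = 4; 8 ≥ 4 (want <)  false
#3 x2 + x6 + x8 = 9 + 3 + 8 = 20, not 18  false
#4 x6 + x8 = 3 + 8 = 11  true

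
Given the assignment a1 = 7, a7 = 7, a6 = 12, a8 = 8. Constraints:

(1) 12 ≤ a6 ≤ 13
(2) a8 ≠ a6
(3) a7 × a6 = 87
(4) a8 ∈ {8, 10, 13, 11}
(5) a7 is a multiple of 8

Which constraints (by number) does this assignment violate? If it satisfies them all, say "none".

Violated: 3, 5.

(1) a6 = 12 lies in [12, 13]  yes
(2) a8 = 8, a6 = 12; distinct  yes
(3) a7 × a6 = 7 × 12 = 84, not 87  no
(4) a8 = 8 is in {8, 10, 13, 11}  yes
(5) 7 = 8×0 + 7, so 8 does not divide 7  no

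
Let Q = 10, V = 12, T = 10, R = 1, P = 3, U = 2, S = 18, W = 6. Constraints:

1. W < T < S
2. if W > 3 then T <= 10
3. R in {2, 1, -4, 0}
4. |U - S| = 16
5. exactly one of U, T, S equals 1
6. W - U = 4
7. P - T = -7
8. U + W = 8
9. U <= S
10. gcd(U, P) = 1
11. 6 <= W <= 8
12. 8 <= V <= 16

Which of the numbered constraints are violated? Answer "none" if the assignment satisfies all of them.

No — constraint 5 is not satisfied.

1. values 6 < 10 < 18 — satisfied.
2. W = 6 > 3, so we need T ≤ 10; T = 10 ≤ 10 — satisfied.
3. R = 1 is in {2, 1, -4, 0} — satisfied.
4. |2 - 18| = 16 — satisfied.
5. U=2, T=10, S=18; 0 of them equal 1, not exactly one — violated.
6. W - U = 6 - 2 = 4 — satisfied.
7. P - T = 3 - 10 = -7 — satisfied.
8. U + W = 2 + 6 = 8 — satisfied.
9. U = 2, S = 18; 2 ≤ 18 — satisfied.
10. gcd(2, 3) = 1 — satisfied.
11. W = 6 lies in [6, 8] — satisfied.
12. V = 12 lies in [8, 16] — satisfied.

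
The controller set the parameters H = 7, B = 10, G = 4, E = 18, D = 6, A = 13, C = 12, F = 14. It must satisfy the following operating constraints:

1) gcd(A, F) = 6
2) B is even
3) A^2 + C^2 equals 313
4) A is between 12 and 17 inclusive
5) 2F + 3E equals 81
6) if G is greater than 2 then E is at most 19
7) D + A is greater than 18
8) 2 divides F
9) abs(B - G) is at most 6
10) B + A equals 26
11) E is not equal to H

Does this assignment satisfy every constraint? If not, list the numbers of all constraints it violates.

The assignment fails constraints 1, 5, and 10.

1) gcd(13, 14) = 1, not 6 — fails.
2) B = 10 is even — holds.
3) A^2 + C^2 = 13^2 + 12^2 = 169 + 144 = 313 — holds.
4) A = 13 lies in [12, 17] — holds.
5) 2F + 3E = 2(14) + 3(18) = 82, not 81 — fails.
6) G = 4 > 2, so we need E ≤ 19; E = 18 ≤ 19 — holds.
7) D + A = 6 + 13 = 19; 19 > 18 — holds.
8) 14 / 2 = 7, so 2 divides 14 — holds.
9) abs(10 - 4) = 6; 6 ≤ 6 — holds.
10) B + A = 10 + 13 = 23, not 26 — fails.
11) E = 18, H = 7; distinct — holds.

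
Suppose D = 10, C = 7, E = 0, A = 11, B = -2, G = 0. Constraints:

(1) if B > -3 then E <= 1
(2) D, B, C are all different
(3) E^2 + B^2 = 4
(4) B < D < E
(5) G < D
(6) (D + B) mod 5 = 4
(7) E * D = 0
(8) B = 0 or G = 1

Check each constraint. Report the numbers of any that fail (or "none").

Constraints 4, 6, and 8 do not hold.

(1) B = -2 > -3, so we need E ≤ 1; E = 0 ≤ 1 — holds.
(2) values 10, -2, 7 are pairwise distinct — holds.
(3) E^2 + B^2 = 0^2 + (-2)^2 = 0 + 4 = 4 — holds.
(4) values -2, 10, 0; D = 10 is not < E = 0 — does not hold.
(5) G = 0, D = 10; 0 < 10 — holds.
(6) D + B = 8; 8 mod 5 = 3, not 4 — does not hold.
(7) E * D = 0 * 10 = 0 — holds.
(8) B = -2 ≠ 0 and G = 0 ≠ 1; both disjuncts false — does not hold.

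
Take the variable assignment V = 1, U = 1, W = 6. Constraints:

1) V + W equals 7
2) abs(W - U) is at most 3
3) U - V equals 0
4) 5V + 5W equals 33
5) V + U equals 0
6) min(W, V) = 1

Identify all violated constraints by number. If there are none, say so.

Constraints 2, 4, and 5 are violated.

1) V + W = 1 + 6 = 7 — OK.
2) abs(6 - 1) = 5; 5 > 3, exceeds bound 3 — violated.
3) U - V = 1 - 1 = 0 — OK.
4) 5V + 5W = 5(1) + 5(6) = 35, not 33 — violated.
5) V + U = 1 + 1 = 2, not 0 — violated.
6) min(6, 1) = 1 — OK.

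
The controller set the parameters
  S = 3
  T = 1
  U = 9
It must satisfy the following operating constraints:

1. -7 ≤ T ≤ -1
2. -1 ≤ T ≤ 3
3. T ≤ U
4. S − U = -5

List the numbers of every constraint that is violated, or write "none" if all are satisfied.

Constraints 1 and 4 do not hold.

1. T = 1 is outside [-7, -1]  FAIL
2. T = 1 lies in [-1, 3]  OK
3. T = 1, U = 9; 1 ≤ 9  OK
4. S − U = 3 − 9 = -6, not -5  FAIL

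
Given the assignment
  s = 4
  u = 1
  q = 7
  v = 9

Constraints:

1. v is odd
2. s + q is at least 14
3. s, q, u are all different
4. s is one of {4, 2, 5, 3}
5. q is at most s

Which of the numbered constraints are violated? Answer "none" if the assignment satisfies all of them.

1. v = 9 is odd  OK
2. s + q = 4 + 7 = 11; 11 < 14, bound 14 not met  FAIL
3. values 4, 7, 1 are pairwise distinct  OK
4. s = 4 is in {4, 2, 5, 3}  OK
5. q = 7, s = 4; 7 > 4 (want ≤)  FAIL

Violated: 2, 5.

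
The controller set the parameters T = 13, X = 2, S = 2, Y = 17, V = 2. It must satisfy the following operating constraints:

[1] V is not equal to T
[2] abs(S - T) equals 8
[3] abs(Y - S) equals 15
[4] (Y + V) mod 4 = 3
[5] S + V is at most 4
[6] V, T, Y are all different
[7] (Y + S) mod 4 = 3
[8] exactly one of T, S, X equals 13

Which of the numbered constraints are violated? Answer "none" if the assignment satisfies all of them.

Violated: 2.

[1] V = 2, T = 13; distinct  yes
[2] abs(2 - 13) = 11, not 8  no
[3] abs(17 - 2) = 15  yes
[4] Y + V = 19; 19 mod 4 = 3  yes
[5] S + V = 2 + 2 = 4; 4 ≤ 4  yes
[6] values 2, 13, 17 are pairwise distinct  yes
[7] Y + S = 19; 19 mod 4 = 3  yes
[8] T=13, S=2, X=2; 1 of them equals 13  yes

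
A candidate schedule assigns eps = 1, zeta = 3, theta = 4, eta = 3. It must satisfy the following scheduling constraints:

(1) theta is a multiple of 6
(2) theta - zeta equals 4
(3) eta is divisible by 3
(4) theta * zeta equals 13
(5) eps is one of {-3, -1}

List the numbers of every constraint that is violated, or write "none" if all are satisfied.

(1) 4 = 6*0 + 4, so 6 does not divide 4 — does not hold.
(2) theta - zeta = 4 - 3 = 1, not 4 — does not hold.
(3) 3 / 3 = 1, so 3 divides 3 — holds.
(4) theta * zeta = 4 * 3 = 12, not 13 — does not hold.
(5) eps = 1 is not in {-3, -1} — does not hold.

No — constraints 1, 2, 4, and 5 are not satisfied.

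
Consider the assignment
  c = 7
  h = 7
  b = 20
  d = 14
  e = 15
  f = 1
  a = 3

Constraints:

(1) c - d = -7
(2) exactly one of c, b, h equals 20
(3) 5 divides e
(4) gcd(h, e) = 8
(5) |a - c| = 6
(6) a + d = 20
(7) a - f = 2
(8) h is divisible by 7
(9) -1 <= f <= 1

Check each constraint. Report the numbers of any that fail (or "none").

No — constraints 4, 5, 6 are not satisfied.

(1) c - d = 7 - 14 = -7 — satisfied.
(2) c=7, b=20, h=7; 1 of them equals 20 — satisfied.
(3) 15 / 5 = 3, so 5 divides 15 — satisfied.
(4) gcd(7, 15) = 1, not 8 — violated.
(5) |3 - 7| = 4, not 6 — violated.
(6) a + d = 3 + 14 = 17, not 20 — violated.
(7) a - f = 3 - 1 = 2 — satisfied.
(8) 7 / 7 = 1, so 7 divides 7 — satisfied.
(9) f = 1 lies in [-1, 1] — satisfied.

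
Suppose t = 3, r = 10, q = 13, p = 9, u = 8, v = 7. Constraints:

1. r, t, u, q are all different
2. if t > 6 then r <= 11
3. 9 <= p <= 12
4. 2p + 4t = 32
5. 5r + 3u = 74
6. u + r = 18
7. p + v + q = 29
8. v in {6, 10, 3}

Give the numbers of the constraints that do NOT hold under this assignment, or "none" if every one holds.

Constraints 4, 8 do not hold.

1. values 10, 3, 8, 13 are pairwise distinct — holds.
2. t = 3, not > 6; antecedent false, conditional vacuously true — holds.
3. p = 9 lies in [9, 12] — holds.
4. 2p + 4t = 2(9) + 4(3) = 30, not 32 — fails.
5. 5r + 3u = 5(10) + 3(8) = 74 — holds.
6. u + r = 8 + 10 = 18 — holds.
7. p + v + q = 9 + 7 + 13 = 29 — holds.
8. v = 7 is not in {6, 10, 3} — fails.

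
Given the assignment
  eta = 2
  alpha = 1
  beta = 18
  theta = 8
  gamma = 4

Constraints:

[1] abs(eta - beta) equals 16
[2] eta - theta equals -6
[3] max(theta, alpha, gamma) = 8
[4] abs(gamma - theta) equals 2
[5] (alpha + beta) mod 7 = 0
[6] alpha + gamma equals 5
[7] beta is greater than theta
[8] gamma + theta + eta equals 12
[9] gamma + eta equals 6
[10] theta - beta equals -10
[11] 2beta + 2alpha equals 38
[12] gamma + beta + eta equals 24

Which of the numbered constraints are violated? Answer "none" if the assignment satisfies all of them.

No — constraints 4, 5, and 8 are not satisfied.

[1] abs(2 - 18) = 16 — OK.
[2] eta - theta = 2 - 8 = -6 — OK.
[3] max(8, 1, 4) = 8 — OK.
[4] abs(4 - 8) = 4, not 2 — violated.
[5] alpha + beta = 19; 19 mod 7 = 5, not 0 — violated.
[6] alpha + gamma = 1 + 4 = 5 — OK.
[7] beta = 18, theta = 8; 18 > 8 — OK.
[8] gamma + theta + eta = 4 + 8 + 2 = 14, not 12 — violated.
[9] gamma + eta = 4 + 2 = 6 — OK.
[10] theta - beta = 8 - 18 = -10 — OK.
[11] 2beta + 2alpha = 2(18) + 2(1) = 38 — OK.
[12] gamma + beta + eta = 4 + 18 + 2 = 24 — OK.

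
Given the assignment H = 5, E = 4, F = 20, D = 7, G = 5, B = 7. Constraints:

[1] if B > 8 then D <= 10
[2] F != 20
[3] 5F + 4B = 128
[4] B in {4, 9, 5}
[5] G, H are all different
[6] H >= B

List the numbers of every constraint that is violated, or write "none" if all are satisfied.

No — constraints 2, 4, 5, and 6 are not satisfied.

[1] B = 7, not > 8; antecedent false, conditional vacuously true — OK.
[2] F = 20, but 20 is required to differ — violated.
[3] 5F + 4B = 5(20) + 4(7) = 128 — OK.
[4] B = 7 is not in {4, 9, 5} — violated.
[5] G = H = 5, not all different — violated.
[6] H = 5, B = 7; 5 < 7 (want ≥) — violated.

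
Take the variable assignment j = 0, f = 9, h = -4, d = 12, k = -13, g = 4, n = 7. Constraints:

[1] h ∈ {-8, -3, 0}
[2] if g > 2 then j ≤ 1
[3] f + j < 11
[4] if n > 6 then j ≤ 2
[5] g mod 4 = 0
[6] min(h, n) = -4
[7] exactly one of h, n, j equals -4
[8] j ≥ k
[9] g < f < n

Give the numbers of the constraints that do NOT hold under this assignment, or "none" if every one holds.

Constraints 1 and 9 are violated.

[1] h = -4 is not in {-8, -3, 0}  ✘
[2] g = 4 > 2, so we need j ≤ 1; j = 0 ≤ 1  ✔
[3] f + j = 9 + 0 = 9; 9 < 11  ✔
[4] n = 7 > 6, so we need j ≤ 2; j = 0 ≤ 2  ✔
[5] 4 mod 4 = 0  ✔
[6] min(-4, 7) = -4  ✔
[7] h=-4, n=7, j=0; 1 of them equals -4  ✔
[8] j = 0, k = -13; 0 ≥ -13  ✔
[9] values 4, 9, 7; f = 9 is not < n = 7  ✘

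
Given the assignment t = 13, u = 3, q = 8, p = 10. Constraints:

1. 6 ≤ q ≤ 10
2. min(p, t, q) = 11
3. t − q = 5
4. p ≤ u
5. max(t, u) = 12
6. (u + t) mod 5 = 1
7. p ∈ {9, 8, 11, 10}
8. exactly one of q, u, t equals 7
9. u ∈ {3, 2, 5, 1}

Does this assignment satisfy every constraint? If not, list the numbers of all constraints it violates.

Constraints 2, 4, 5, and 8 are violated.

1. q = 8 lies in [6, 10] — satisfied.
2. min(10, 13, 8) = 8, not 11 — violated.
3. t − q = 13 − 8 = 5 — satisfied.
4. p = 10, u = 3; 10 > 3 (want ≤) — violated.
5. max(13, 3) = 13, not 12 — violated.
6. u + t = 16; 16 mod 5 = 1 — satisfied.
7. p = 10 is in {9, 8, 11, 10} — satisfied.
8. q=8, u=3, t=13; 0 of them equal 7, not exactly one — violated.
9. u = 3 is in {3, 2, 5, 1} — satisfied.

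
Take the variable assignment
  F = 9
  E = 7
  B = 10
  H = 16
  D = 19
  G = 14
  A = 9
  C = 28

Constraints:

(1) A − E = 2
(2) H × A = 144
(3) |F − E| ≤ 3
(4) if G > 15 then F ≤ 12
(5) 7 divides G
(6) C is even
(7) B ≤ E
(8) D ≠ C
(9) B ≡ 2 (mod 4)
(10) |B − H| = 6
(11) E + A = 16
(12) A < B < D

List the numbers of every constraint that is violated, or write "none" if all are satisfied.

Violated: 7.

(1) A − E = 9 − 7 = 2  true
(2) H × A = 16 × 9 = 144  true
(3) |9 − 7| = 2; 2 ≤ 3  true
(4) G = 14, not > 15; antecedent false, conditional vacuously true  true
(5) 14 / 7 = 2, so 7 divides 14  true
(6) C = 28 is even  true
(7) B = 10, E = 7; 10 > 7 (want ≤)  false
(8) D = 19, C = 28; distinct  true
(9) 10 mod 4 = 2  true
(10) |10 − 16| = 6  true
(11) E + A = 7 + 9 = 16  true
(12) values 9 < 10 < 19  true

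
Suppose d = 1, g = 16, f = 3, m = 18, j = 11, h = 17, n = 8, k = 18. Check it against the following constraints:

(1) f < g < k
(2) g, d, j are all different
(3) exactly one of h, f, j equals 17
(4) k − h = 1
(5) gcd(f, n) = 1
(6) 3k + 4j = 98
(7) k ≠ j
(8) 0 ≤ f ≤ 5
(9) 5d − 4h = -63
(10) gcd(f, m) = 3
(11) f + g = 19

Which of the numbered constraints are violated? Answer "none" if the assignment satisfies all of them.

(1) values 3 < 16 < 18  yes
(2) values 16, 1, 11 are pairwise distinct  yes
(3) h=17, f=3, j=11; 1 of them equals 17  yes
(4) k − h = 18 − 17 = 1  yes
(5) gcd(3, 8) = 1  yes
(6) 3k + 4j = 3(18) + 4(11) = 98  yes
(7) k = 18, j = 11; distinct  yes
(8) f = 3 lies in [0, 5]  yes
(9) 5d − 4h = 5(1) − 4(17) = -63  yes
(10) gcd(3, 18) = 3  yes
(11) f + g = 3 + 16 = 19  yes

Yes — all constraints hold.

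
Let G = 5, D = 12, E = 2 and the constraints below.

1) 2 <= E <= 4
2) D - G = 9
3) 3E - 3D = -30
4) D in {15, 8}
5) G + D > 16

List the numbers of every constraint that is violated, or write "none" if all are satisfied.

No — constraints 2 and 4 are not satisfied.

1) E = 2 lies in [2, 4] — OK.
2) D - G = 12 - 5 = 7, not 9 — violated.
3) 3E - 3D = 3(2) - 3(12) = -30 — OK.
4) D = 12 is not in {15, 8} — violated.
5) G + D = 5 + 12 = 17; 17 > 16 — OK.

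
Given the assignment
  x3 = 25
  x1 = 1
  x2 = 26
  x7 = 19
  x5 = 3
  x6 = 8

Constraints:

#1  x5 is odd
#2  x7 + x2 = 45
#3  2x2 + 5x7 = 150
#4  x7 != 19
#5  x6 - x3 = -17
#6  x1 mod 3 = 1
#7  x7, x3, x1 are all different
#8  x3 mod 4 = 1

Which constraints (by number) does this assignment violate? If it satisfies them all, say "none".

#1 x5 = 3 is odd — holds.
#2 x7 + x2 = 19 + 26 = 45 — holds.
#3 2x2 + 5x7 = 2(26) + 5(19) = 147, not 150 — does not hold.
#4 x7 = 19, but 19 is required to differ — does not hold.
#5 x6 - x3 = 8 - 25 = -17 — holds.
#6 1 mod 3 = 1 — holds.
#7 values 19, 25, 1 are pairwise distinct — holds.
#8 25 mod 4 = 1 — holds.

The assignment fails constraints 3 and 4.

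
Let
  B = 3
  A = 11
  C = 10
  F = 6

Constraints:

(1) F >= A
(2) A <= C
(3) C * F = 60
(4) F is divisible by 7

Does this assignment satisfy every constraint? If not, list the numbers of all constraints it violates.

Constraints 1, 2, and 4 do not hold.

(1) F = 6, A = 11; 6 < 11 (want ≥) — fails.
(2) A = 11, C = 10; 11 > 10 (want ≤) — fails.
(3) C * F = 10 * 6 = 60 — holds.
(4) 6 = 7*0 + 6, so 7 does not divide 6 — fails.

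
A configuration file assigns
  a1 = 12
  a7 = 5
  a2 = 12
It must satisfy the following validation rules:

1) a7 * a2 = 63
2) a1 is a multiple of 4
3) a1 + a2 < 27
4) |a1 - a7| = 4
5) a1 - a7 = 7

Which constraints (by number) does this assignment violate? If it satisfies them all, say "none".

1) a7 * a2 = 5 * 12 = 60, not 63 — does not hold.
2) 12 / 4 = 3, so 4 divides 12 — holds.
3) a1 + a2 = 12 + 12 = 24; 24 < 27 — holds.
4) |12 - 5| = 7, not 4 — does not hold.
5) a1 - a7 = 12 - 5 = 7 — holds.

Constraints 1 and 4 are violated.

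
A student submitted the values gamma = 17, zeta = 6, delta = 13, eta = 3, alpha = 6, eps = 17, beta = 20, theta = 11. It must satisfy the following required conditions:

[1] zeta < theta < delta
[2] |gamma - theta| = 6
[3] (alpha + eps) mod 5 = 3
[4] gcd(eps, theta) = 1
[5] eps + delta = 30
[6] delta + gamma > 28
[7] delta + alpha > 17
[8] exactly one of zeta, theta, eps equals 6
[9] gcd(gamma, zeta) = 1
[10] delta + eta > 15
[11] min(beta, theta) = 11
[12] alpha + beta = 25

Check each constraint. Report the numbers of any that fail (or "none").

[1] values 6 < 11 < 13  holds
[2] |17 - 11| = 6  holds
[3] alpha + eps = 23; 23 mod 5 = 3  holds
[4] gcd(17, 11) = 1  holds
[5] eps + delta = 17 + 13 = 30  holds
[6] delta + gamma = 13 + 17 = 30; 30 > 28  holds
[7] delta + alpha = 13 + 6 = 19; 19 > 17  holds
[8] zeta=6, theta=11, eps=17; 1 of them equals 6  holds
[9] gcd(17, 6) = 1  holds
[10] delta + eta = 13 + 3 = 16; 16 > 15  holds
[11] min(20, 11) = 11  holds
[12] alpha + beta = 6 + 20 = 26, not 25  fails

Constraint 12 does not hold.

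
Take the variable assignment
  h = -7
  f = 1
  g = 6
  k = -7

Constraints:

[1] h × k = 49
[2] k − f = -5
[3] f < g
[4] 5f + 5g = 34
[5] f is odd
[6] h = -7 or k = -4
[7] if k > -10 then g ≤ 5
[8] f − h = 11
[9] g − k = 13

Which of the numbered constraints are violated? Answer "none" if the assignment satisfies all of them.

Violated: 2, 4, 7, and 8.

[1] h × k = -7 × (-7) = 49  ✓
[2] k − f = -7 − 1 = -8, not -5  ✗
[3] f = 1, g = 6; 1 < 6  ✓
[4] 5f + 5g = 5(1) + 5(6) = 35, not 34  ✗
[5] f = 1 is odd  ✓
[6] h = -7 = -7 (first disjunct)  ✓
[7] k = -7 > -10, so we need g ≤ 5; but g = 6 > 5  ✗
[8] f − h = 1 − (-7) = 8, not 11  ✗
[9] g − k = 6 − (-7) = 13  ✓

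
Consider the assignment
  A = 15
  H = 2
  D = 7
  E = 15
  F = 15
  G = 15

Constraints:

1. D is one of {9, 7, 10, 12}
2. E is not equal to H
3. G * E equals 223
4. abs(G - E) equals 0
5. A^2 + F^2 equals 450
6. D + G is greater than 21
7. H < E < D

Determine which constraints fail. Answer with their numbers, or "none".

The assignment fails constraints 3, 7.

1. D = 7 is in {9, 7, 10, 12} — holds.
2. E = 15, H = 2; distinct — holds.
3. G * E = 15 * 15 = 225, not 223 — does not hold.
4. abs(15 - 15) = 0 — holds.
5. A^2 + F^2 = 15^2 + 15^2 = 225 + 225 = 450 — holds.
6. D + G = 7 + 15 = 22; 22 > 21 — holds.
7. values 2, 15, 7; E = 15 is not < D = 7 — does not hold.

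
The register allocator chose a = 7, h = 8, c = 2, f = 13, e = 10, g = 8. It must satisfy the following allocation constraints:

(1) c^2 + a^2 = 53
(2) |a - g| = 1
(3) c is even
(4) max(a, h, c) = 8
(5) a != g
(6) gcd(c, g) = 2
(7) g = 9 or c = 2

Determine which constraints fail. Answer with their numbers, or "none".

(1) c^2 + a^2 = 2^2 + 7^2 = 4 + 49 = 53 — satisfied.
(2) |7 - 8| = 1 — satisfied.
(3) c = 2 is even — satisfied.
(4) max(7, 8, 2) = 8 — satisfied.
(5) a = 7, g = 8; distinct — satisfied.
(6) gcd(2, 8) = 2 — satisfied.
(7) g = 8 ≠ 9, but c = 2 = 2 (second disjunct) — satisfied.

All constraints are satisfied.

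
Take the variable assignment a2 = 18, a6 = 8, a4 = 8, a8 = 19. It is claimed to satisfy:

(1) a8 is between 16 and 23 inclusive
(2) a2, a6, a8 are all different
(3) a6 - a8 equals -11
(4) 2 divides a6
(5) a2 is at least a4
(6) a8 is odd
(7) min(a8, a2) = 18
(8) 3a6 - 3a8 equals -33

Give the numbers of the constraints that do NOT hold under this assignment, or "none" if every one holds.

(1) a8 = 19 lies in [16, 23] — OK.
(2) values 18, 8, 19 are pairwise distinct — OK.
(3) a6 - a8 = 8 - 19 = -11 — OK.
(4) 8 / 2 = 4, so 2 divides 8 — OK.
(5) a2 = 18, a4 = 8; 18 ≥ 8 — OK.
(6) a8 = 19 is odd — OK.
(7) min(19, 18) = 18 — OK.
(8) 3a6 - 3a8 = 3(8) - 3(19) = -33 — OK.

Yes — all constraints hold.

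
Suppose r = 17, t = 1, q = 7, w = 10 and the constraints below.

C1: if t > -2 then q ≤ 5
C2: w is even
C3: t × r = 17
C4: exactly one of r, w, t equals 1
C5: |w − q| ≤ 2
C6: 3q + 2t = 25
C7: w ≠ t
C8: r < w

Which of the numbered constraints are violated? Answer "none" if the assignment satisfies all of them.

C1: t = 1 > -2, so we need q ≤ 5; but q = 7 > 5 — fails.
C2: w = 10 is even — holds.
C3: t × r = 1 × 17 = 17 — holds.
C4: r=17, w=10, t=1; 1 of them equals 1 — holds.
C5: |10 − 7| = 3; 3 > 2, exceeds bound 2 — fails.
C6: 3q + 2t = 3(7) + 2(1) = 23, not 25 — fails.
C7: w = 10, t = 1; distinct — holds.
C8: r = 17, w = 10; 17 ≥ 10 (want <) — fails.

No — constraints 1, 5, 6, and 8 are not satisfied.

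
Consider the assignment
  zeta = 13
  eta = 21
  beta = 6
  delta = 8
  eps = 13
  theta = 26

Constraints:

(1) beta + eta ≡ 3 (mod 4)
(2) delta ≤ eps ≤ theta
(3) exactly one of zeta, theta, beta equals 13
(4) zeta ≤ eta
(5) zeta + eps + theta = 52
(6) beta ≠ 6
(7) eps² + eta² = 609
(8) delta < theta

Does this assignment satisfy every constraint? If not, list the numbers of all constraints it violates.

Violated: 6, 7.

(1) beta + eta = 27; 27 mod 4 = 3 — OK.
(2) values 8 ≤ 13 ≤ 26 — OK.
(3) zeta=13, theta=26, beta=6; 1 of them equals 13 — OK.
(4) zeta = 13, eta = 21; 13 ≤ 21 — OK.
(5) zeta + eps + theta = 13 + 13 + 26 = 52 — OK.
(6) beta = 6, but 6 is required to differ — violated.
(7) eps² + eta² = 13² + 21² = 169 + 441 = 610, not 609 — violated.
(8) delta = 8, theta = 26; 8 < 26 — OK.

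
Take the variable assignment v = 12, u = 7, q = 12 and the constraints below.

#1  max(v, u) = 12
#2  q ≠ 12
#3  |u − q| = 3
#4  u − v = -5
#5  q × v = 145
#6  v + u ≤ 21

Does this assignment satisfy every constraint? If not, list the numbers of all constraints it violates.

#1 max(12, 7) = 12 — holds.
#2 q = 12, but 12 is required to differ — fails.
#3 |7 − 12| = 5, not 3 — fails.
#4 u − v = 7 − 12 = -5 — holds.
#5 q × v = 12 × 12 = 144, not 145 — fails.
#6 v + u = 12 + 7 = 19; 19 ≤ 21 — holds.

No — constraints 2, 3, 5 are not satisfied.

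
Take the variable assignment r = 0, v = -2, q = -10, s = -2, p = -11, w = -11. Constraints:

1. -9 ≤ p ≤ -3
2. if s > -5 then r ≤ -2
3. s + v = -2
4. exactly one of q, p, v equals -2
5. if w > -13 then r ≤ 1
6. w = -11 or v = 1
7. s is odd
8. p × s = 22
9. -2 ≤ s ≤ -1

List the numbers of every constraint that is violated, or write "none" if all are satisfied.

Constraints 1, 2, 3, and 7 are violated.

1. p = -11 is outside [-9, -3] — violated.
2. s = -2 > -5, so we need r ≤ -2; but r = 0 > -2 — violated.
3. s + v = -2 + (-2) = -4, not -2 — violated.
4. q=-10, p=-11, v=-2; 1 of them equals -2 — satisfied.
5. w = -11 > -13, so we need r ≤ 1; r = 0 ≤ 1 — satisfied.
6. w = -11 = -11 (first disjunct) — satisfied.
7. s = -2 is even — violated.
8. p × s = -11 × (-2) = 22 — satisfied.
9. s = -2 lies in [-2, -1] — satisfied.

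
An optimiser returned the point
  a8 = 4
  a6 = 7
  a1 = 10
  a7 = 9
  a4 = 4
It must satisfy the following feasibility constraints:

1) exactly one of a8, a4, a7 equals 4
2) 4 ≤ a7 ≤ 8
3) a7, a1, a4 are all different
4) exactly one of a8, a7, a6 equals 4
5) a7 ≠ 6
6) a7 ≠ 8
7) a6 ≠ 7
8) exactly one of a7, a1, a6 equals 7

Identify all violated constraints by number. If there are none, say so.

No — constraints 1, 2, 7 are not satisfied.

1) a8=4, a4=4, a7=9; 2 of them equal 4, not exactly one — fails.
2) a7 = 9 is outside [4, 8] — fails.
3) values 9, 10, 4 are pairwise distinct — holds.
4) a8=4, a7=9, a6=7; 1 of them equals 4 — holds.
5) a7 = 9, and 9 ≠ 6 — holds.
6) a7 = 9, and 9 ≠ 8 — holds.
7) a6 = 7, but 7 is required to differ — fails.
8) a7=9, a1=10, a6=7; 1 of them equals 7 — holds.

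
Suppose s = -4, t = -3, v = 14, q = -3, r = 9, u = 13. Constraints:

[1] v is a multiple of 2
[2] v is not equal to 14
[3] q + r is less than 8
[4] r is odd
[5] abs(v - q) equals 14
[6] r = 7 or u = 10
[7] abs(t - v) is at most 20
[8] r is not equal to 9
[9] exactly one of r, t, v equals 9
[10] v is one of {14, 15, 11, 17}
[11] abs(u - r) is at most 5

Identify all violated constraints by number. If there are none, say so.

[1] 14 / 2 = 7, so 2 divides 14 — holds.
[2] v = 14, but 14 is required to differ — does not hold.
[3] q + r = -3 + 9 = 6; 6 < 8 — holds.
[4] r = 9 is odd — holds.
[5] abs(14 - (-3)) = 17, not 14 — does not hold.
[6] r = 9 ≠ 7 and u = 13 ≠ 10; both disjuncts false — does not hold.
[7] abs(-3 - 14) = 17; 17 ≤ 20 — holds.
[8] r = 9, but 9 is required to differ — does not hold.
[9] r=9, t=-3, v=14; 1 of them equals 9 — holds.
[10] v = 14 is in {14, 15, 11, 17} — holds.
[11] abs(13 - 9) = 4; 4 ≤ 5 — holds.

Violated: 2, 5, 6, 8.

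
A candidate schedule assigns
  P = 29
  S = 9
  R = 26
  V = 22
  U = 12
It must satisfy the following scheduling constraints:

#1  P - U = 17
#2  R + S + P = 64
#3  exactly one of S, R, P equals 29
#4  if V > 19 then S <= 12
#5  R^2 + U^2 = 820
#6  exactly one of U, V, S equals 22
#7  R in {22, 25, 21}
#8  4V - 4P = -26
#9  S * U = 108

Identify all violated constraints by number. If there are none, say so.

Constraints 7 and 8 are violated.

#1 P - U = 29 - 12 = 17  true
#2 R + S + P = 26 + 9 + 29 = 64  true
#3 S=9, R=26, P=29; 1 of them equals 29  true
#4 V = 22 > 19, so we need S ≤ 12; S = 9 ≤ 12  true
#5 R^2 + U^2 = 26^2 + 12^2 = 676 + 144 = 820  true
#6 U=12, V=22, S=9; 1 of them equals 22  true
#7 R = 26 is not in {22, 25, 21}  false
#8 4V - 4P = 4(22) - 4(29) = -28, not -26  false
#9 S * U = 9 * 12 = 108  true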